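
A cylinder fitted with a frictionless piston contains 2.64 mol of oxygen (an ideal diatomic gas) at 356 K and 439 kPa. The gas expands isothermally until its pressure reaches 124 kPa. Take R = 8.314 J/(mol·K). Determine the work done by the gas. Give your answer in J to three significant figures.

Isothermal process: W = nRT ln(V₂/V₁) = nRT ln(P₁/P₂).
W = (2.64)(8.314)(356) × ln(439/124)
  = 7814 × ln(3.54) = 7814 × 1.264
W_by_gas = 9878 J.

W ≈ 9880 J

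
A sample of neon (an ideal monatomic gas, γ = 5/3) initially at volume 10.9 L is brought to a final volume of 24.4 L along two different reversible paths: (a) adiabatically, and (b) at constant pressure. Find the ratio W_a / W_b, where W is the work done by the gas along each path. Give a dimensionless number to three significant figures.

W_a / W_b ≈ 0.503

Path (a) adiabatic: W = P₁V₁(1 − (V₁/V₂)^(γ−1))/(γ−1) → W_a/(P₁V₁) = 0.6234.
Path (b) isobaric: W = P₁(V₂ − V₁) → W_b/(P₁V₁) = 1.239.
W_a / W_b = 0.6234 / 1.239 = 0.5034.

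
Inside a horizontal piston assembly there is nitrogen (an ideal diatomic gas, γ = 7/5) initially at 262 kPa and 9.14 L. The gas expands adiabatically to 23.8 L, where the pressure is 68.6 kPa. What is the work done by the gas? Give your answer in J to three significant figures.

Adiabatic: W = (P₁V₁ − P₂V₂)/(γ − 1) with γ = 7/5.
P₁V₁ = 2395 J, P₂V₂ = 1633 J.
W = (2395 − 1633) / 0.4 = 1905 J.

W ≈ 1910 J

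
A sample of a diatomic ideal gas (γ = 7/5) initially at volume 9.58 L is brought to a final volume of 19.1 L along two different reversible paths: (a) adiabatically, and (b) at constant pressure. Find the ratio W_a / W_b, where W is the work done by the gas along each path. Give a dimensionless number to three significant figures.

W_a / W_b ≈ 0.607

Path (a) adiabatic: W = P₁V₁(1 − (V₁/V₂)^(γ−1))/(γ−1) → W_a/(P₁V₁) = 0.603.
Path (b) isobaric: W = P₁(V₂ − V₁) → W_b/(P₁V₁) = 0.9937.
W_a / W_b = 0.603 / 0.9937 = 0.6068.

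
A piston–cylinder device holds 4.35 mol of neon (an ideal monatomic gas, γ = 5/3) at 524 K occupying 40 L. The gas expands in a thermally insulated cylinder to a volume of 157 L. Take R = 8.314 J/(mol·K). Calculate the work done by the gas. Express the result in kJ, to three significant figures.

Adiabatic: TV^(γ−1) = const with γ = 5/3.
T₂ = T₁ (V₁/V₂)^(γ−1) = 524 × (40/157)^0.667 = 524 × 0.4019 = 210.6 K.
W_by = nCᵥ(T₁ − T₂) = (4.35)(12.47)(524 − 210.6) = 17002 J.

W ≈ 17.0 kJ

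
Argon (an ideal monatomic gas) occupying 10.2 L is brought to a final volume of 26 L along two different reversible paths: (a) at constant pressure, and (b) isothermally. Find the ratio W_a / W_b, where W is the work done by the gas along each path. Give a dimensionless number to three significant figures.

W_a / W_b ≈ 1.66

Path (a) isobaric: W = P₁(V₂ − V₁) → W_a/(P₁V₁) = 1.549.
Path (b) isothermal: W = P₁V₁ ln(V₂/V₁) → W_b/(P₁V₁) = 0.9357.
W_a / W_b = 1.549 / 0.9357 = 1.655.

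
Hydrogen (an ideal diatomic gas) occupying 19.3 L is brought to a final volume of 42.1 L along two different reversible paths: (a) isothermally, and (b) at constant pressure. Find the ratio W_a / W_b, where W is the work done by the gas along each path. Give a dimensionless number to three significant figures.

W_a / W_b ≈ 0.660

Path (a) isothermal: W = P₁V₁ ln(V₂/V₁) → W_a/(P₁V₁) = 0.7799.
Path (b) isobaric: W = P₁(V₂ − V₁) → W_b/(P₁V₁) = 1.181.
W_a / W_b = 0.7799 / 1.181 = 0.6602.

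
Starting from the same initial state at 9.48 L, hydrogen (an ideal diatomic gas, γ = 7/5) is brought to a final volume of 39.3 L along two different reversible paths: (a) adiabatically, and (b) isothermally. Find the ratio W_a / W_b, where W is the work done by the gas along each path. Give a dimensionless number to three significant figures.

Path (a) adiabatic: W = P₁V₁(1 − (V₁/V₂)^(γ−1))/(γ−1) → W_a/(P₁V₁) = 1.085.
Path (b) isothermal: W = P₁V₁ ln(V₂/V₁) → W_b/(P₁V₁) = 1.422.
W_a / W_b = 1.085 / 1.422 = 0.7626.

W_a / W_b ≈ 0.763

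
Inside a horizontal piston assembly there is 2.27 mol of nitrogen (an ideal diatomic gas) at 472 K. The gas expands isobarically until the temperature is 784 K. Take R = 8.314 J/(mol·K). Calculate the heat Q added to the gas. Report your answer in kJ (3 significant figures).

Q ≈ 20.6 kJ

Isobaric: W = nRΔT = (2.27)(8.314)(312) = 5888 J.
ΔU = nCᵥΔT with Cᵥ = 5R/2: ΔU = (2.27)(20.79)(312) = 14721 J.
Q = ΔU + W = 14721 + 5888 = 20609 J.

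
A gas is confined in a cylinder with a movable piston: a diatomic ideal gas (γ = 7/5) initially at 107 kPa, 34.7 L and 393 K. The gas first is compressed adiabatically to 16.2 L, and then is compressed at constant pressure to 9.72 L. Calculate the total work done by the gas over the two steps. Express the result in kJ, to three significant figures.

Step 1 (adiabatic): W = (P₁V₁ − P₂V₂)/(γ−1) = (3713 − 5035)/0.4 = -3306 J.
After step 1: P = 310.8 kPa, V = 16.2 L, T = 533 K.
Step 2 (isobaric): W = PΔV = (310.8 kPa)(9.72 − 16.2 L) = -2014 J.
W_total = -3306 − 2014 = -5321 J.

W_total ≈ -5.32 kJ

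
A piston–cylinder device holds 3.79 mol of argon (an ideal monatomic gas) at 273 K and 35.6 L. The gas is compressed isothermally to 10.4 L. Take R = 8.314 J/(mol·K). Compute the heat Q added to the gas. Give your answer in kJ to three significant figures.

Isothermal ⇒ ΔU = 0, so Q = W = nRT ln(V₂/V₁).
Q = (3.79)(8.314)(273) ln(10.4/35.6) = 8602 × -1.231 = -10585 J.

Q ≈ -10.6 kJ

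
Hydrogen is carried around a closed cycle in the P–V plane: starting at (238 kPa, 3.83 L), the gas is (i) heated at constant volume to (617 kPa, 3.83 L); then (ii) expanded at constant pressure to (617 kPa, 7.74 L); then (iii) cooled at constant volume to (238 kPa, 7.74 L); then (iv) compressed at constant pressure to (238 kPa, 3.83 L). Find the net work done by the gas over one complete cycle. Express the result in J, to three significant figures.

W_net ≈ 1480 J

Constant-volume legs do no work.
W(ii) = (617)(7.74 − 3.83) = 2412 J; W(iv) = (238)(3.83 − 7.74) = -930.6 J.
W_net = 2412 − 930.6 = 1482 J (the clockwise enclosed area).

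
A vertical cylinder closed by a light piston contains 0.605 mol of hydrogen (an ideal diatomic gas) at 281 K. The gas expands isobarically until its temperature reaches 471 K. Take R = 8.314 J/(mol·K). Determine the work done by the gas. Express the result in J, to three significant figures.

Isobaric: W = P ΔV = nR ΔT.
W = (0.605)(8.314)(471 − 281) = 955.7 J.

W ≈ 956 J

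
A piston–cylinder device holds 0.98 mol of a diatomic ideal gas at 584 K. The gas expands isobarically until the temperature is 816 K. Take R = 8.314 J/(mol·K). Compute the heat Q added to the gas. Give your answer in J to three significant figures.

Q ≈ 6620 J

Isobaric: W = nRΔT = (0.98)(8.314)(232) = 1890 J.
ΔU = nCᵥΔT with Cᵥ = 5R/2: ΔU = (0.98)(20.79)(232) = 4726 J.
Q = ΔU + W = 4726 + 1890 = 6616 J.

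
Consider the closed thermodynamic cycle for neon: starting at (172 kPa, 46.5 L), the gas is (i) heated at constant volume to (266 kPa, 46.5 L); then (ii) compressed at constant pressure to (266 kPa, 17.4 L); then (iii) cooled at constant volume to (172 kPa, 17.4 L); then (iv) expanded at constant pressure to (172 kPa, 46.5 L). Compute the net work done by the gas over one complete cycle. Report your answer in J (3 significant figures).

Constant-volume legs do no work.
W(ii) = (266)(17.4 − 46.5) = -7741 J; W(iv) = (172)(46.5 − 17.4) = 5005 J.
W_net = -7741 + 5005 = -2735 J (the counter-clockwise enclosed area).

W_net ≈ -2740 J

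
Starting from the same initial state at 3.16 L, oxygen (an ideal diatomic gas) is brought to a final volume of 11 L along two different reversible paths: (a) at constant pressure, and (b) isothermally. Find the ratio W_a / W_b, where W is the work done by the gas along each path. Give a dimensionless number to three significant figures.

W_a / W_b ≈ 1.99

Path (a) isobaric: W = P₁(V₂ − V₁) → W_a/(P₁V₁) = 2.481.
Path (b) isothermal: W = P₁V₁ ln(V₂/V₁) → W_b/(P₁V₁) = 1.247.
W_a / W_b = 2.481 / 1.247 = 1.989.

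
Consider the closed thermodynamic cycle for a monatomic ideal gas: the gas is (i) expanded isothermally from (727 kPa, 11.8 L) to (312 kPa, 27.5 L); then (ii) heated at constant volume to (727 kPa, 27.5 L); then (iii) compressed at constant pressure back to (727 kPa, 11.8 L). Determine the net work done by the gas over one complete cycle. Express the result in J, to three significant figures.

W_net ≈ -4160 J

Leg (i): W = PᵢVᵢ ln(V_f/Vᵢ) = (8579) ln(27.5/11.8) = 7258 J.
Leg (ii): W = 0.
Leg (iii): W = PΔV = (727)(11.8 − 27.5) = -11414 J.
W_net = 7258 − 11414 = -4156 J.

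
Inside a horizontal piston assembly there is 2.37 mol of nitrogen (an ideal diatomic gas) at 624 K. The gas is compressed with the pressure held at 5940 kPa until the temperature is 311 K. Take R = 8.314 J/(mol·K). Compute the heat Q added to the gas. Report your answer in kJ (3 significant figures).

Isobaric: W = nRΔT = (2.37)(8.314)(-313) = -6167 J.
ΔU = nCᵥΔT with Cᵥ = 5R/2: ΔU = (2.37)(20.79)(-313) = -15419 J.
Q = ΔU + W = -15419 − 6167 = -21586 J.

Q ≈ -21.6 kJ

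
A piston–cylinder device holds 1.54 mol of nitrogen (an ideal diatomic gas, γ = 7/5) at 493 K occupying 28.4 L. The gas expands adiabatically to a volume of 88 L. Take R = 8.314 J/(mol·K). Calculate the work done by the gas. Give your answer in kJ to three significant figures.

Adiabatic: TV^(γ−1) = const with γ = 7/5.
T₂ = T₁ (V₁/V₂)^(γ−1) = 493 × (28.4/88)^0.4 = 493 × 0.6361 = 313.6 K.
W_by = nCᵥ(T₁ − T₂) = (1.54)(20.79)(493 − 313.6) = 5742 J.

W ≈ 5.74 kJ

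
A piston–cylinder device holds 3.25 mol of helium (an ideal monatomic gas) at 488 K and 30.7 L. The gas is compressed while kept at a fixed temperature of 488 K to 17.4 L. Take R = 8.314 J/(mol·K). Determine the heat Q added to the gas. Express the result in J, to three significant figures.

Isothermal ⇒ ΔU = 0, so Q = W = nRT ln(V₂/V₁).
Q = (3.25)(8.314)(488) ln(17.4/30.7) = 13186 × -0.5678 = -7487 J.

Q ≈ -7490 J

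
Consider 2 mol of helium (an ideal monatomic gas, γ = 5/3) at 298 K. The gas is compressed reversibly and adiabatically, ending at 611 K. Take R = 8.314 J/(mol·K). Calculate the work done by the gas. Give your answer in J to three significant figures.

W ≈ -7810 J

Adiabatic ⇒ Q = 0, so W_by = −ΔU = nCᵥ(T₁ − T₂).
Cᵥ = 3R/2 = 12.47 J/(mol·K).
W = (2)(12.47)(298 − 611) = -7807 J.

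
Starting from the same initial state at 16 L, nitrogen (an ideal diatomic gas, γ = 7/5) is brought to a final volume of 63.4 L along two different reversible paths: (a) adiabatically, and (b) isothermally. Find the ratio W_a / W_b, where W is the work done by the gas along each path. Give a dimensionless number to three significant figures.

Path (a) adiabatic: W = P₁V₁(1 − (V₁/V₂)^(γ−1))/(γ−1) → W_a/(P₁V₁) = 1.059.
Path (b) isothermal: W = P₁V₁ ln(V₂/V₁) → W_b/(P₁V₁) = 1.377.
W_a / W_b = 1.059 / 1.377 = 0.7689.

W_a / W_b ≈ 0.769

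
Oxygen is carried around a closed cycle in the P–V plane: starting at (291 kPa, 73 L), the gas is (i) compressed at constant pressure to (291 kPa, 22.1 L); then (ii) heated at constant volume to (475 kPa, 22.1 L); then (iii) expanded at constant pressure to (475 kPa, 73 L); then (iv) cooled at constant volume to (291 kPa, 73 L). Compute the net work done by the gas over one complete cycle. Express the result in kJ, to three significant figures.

Constant-volume legs do no work.
W(i) = (291)(22.1 − 73) = -14812 J; W(iii) = (475)(73 − 22.1) = 24178 J.
W_net = -14812 + 24178 = 9366 J (the clockwise enclosed area).

W_net ≈ 9.37 kJ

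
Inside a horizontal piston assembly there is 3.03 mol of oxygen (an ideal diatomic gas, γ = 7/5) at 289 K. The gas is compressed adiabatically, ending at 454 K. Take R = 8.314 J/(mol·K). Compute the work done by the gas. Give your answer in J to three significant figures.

W ≈ -10400 J

Adiabatic ⇒ Q = 0, so W_by = −ΔU = nCᵥ(T₁ − T₂).
Cᵥ = 5R/2 = 20.79 J/(mol·K).
W = (3.03)(20.79)(289 − 454) = -10391 J.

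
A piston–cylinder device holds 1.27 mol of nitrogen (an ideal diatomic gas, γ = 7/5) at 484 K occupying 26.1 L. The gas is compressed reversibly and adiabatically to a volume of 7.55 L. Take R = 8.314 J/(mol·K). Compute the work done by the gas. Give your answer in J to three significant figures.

W ≈ -8210 J

Adiabatic: TV^(γ−1) = const with γ = 7/5.
T₂ = T₁ (V₁/V₂)^(γ−1) = 484 × (26.1/7.55)^0.4 = 484 × 1.642 = 794.9 K.
W_by = nCᵥ(T₁ − T₂) = (1.27)(20.79)(484 − 794.9) = -8207 J.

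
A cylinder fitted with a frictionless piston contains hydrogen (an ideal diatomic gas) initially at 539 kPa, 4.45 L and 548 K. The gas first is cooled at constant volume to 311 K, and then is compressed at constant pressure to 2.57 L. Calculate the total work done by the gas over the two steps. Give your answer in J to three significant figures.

W_total ≈ -575 J

Step 1 (isochoric): W = 0 (constant volume).
After step 1: P = 305.9 kPa (V unchanged).
Step 2 (isobaric): W = PΔV = (305.9 kPa)(2.57 − 4.45 L) = -575.1 J.
W_total = 0 − 575.1 = -575.1 J.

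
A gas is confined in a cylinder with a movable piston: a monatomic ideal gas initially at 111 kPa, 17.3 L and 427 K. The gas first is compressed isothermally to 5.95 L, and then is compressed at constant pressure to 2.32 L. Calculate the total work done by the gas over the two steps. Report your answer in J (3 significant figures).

W_total ≈ -3220 J

Step 1 (isothermal): W = P₁V₁ ln(V₂/V₁) = (1920) ln(5.95/17.3) = -2050 J.
After step 1: P = 322.7 kPa, V = 5.95 L, T = 427 K.
Step 2 (isobaric): W = PΔV = (322.7 kPa)(2.32 − 5.95 L) = -1172 J.
W_total = -2050 − 1172 = -3221 J.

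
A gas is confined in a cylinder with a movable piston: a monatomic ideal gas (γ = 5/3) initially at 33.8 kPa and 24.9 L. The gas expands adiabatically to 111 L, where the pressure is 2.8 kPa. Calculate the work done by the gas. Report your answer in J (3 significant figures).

W ≈ 796 J

Adiabatic: W = (P₁V₁ − P₂V₂)/(γ − 1) with γ = 5/3.
P₁V₁ = 841.6 J, P₂V₂ = 310.8 J.
W = (841.6 − 310.8) / 0.6667 = 796.2 J.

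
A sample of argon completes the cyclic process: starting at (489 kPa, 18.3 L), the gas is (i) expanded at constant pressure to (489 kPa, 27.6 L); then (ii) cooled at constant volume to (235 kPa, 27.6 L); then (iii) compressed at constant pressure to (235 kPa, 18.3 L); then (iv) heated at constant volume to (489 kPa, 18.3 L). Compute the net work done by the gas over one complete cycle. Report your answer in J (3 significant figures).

W_net ≈ 2360 J

Constant-volume legs do no work.
W(i) = (489)(27.6 − 18.3) = 4548 J; W(iii) = (235)(18.3 − 27.6) = -2186 J.
W_net = 4548 − 2186 = 2362 J (the clockwise enclosed area).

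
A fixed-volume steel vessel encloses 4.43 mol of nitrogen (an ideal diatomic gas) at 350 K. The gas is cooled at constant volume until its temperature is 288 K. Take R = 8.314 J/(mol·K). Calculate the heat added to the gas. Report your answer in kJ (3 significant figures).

Constant volume ⇒ W = 0, so Q = ΔU = nCᵥΔT with Cᵥ = 5R/2 = 20.79 J/(mol·K).
ΔU = (4.43)(20.79)(288 − 350) = -5709 J.

Q ≈ -5.71 kJ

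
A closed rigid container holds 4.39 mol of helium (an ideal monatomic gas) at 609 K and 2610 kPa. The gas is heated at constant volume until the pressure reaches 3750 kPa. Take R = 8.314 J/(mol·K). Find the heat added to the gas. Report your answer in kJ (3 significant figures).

Q ≈ 14.6 kJ

Constant volume ⇒ W = 0, so Q = ΔU = nCᵥΔT with Cᵥ = 3R/2 = 12.47 J/(mol·K).
At constant V, T₂/T₁ = P₂/P₁ ⇒ ΔT = T₁(P₂/P₁ − 1) = 609·(3750/2610 − 1) = 266 K.
ΔU = (4.39)(12.47)(266) = 14563 J.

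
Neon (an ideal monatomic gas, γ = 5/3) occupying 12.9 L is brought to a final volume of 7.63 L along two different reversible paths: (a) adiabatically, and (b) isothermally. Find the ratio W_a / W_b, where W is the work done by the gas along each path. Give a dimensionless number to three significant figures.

Path (a) adiabatic: W = P₁V₁(1 − (V₁/V₂)^(γ−1))/(γ−1) → W_a/(P₁V₁) = -0.6288.
Path (b) isothermal: W = P₁V₁ ln(V₂/V₁) → W_b/(P₁V₁) = -0.5251.
W_a / W_b = -0.6288 / -0.5251 = 1.197.

W_a / W_b ≈ 1.20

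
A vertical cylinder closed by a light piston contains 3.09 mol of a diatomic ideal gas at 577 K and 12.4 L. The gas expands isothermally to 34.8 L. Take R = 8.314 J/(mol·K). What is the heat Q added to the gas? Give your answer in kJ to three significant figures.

Q ≈ 15.3 kJ

Isothermal ⇒ ΔU = 0, so Q = W = nRT ln(V₂/V₁).
Q = (3.09)(8.314)(577) ln(34.8/12.4) = 14823 × 1.032 = 15296 J.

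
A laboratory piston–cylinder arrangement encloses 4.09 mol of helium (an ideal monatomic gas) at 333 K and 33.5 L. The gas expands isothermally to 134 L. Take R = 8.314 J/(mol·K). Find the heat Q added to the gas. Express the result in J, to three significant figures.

Q ≈ 15700 J

Isothermal ⇒ ΔU = 0, so Q = W = nRT ln(V₂/V₁).
Q = (4.09)(8.314)(333) ln(134/33.5) = 11323 × 1.386 = 15698 J.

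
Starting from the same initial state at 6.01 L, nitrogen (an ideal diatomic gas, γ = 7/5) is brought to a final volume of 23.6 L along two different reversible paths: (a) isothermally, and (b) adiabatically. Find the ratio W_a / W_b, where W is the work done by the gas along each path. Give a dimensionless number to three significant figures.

W_a / W_b ≈ 1.30

Path (a) isothermal: W = P₁V₁ ln(V₂/V₁) → W_a/(P₁V₁) = 1.368.
Path (b) adiabatic: W = P₁V₁(1 − (V₁/V₂)^(γ−1))/(γ−1) → W_b/(P₁V₁) = 1.053.
W_a / W_b = 1.368 / 1.053 = 1.298.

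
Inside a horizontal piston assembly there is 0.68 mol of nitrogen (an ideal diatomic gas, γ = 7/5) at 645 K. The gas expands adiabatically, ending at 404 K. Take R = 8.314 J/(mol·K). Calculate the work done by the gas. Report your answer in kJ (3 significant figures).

W ≈ 3.41 kJ

Adiabatic ⇒ Q = 0, so W_by = −ΔU = nCᵥ(T₁ − T₂).
Cᵥ = 5R/2 = 20.79 J/(mol·K).
W = (0.68)(20.79)(645 − 404) = 3406 J.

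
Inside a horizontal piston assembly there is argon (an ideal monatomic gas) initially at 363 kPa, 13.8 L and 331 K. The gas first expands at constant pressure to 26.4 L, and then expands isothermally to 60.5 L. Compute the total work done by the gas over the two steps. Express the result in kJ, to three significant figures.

W_total ≈ 12.5 kJ

Step 1 (isobaric): W = PΔV = (363 kPa)(26.4 − 13.8 L) = 4574 J.
After step 1: P = 363 kPa, V = 26.4 L, T = 633.2 K.
Step 2 (isothermal): W = P₁V₁ ln(V₂/V₁) = (9583) ln(60.5/26.4) = 7947 J.
W_total = 4574 + 7947 = 12521 J.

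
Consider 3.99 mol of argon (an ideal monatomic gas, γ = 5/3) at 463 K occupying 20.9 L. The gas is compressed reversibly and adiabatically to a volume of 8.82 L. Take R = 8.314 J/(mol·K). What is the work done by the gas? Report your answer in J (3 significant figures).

W ≈ -17900 J

Adiabatic: TV^(γ−1) = const with γ = 5/3.
T₂ = T₁ (V₁/V₂)^(γ−1) = 463 × (20.9/8.82)^0.667 = 463 × 1.777 = 822.9 K.
W_by = nCᵥ(T₁ − T₂) = (3.99)(12.47)(463 − 822.9) = -17910 J.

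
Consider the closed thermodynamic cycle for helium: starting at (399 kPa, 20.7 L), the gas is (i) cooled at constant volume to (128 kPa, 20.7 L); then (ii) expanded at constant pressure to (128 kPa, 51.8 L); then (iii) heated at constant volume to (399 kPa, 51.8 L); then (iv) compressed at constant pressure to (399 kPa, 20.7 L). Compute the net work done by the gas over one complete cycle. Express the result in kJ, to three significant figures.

W_net ≈ -8.43 kJ

Constant-volume legs do no work.
W(ii) = (128)(51.8 − 20.7) = 3981 J; W(iv) = (399)(20.7 − 51.8) = -12409 J.
W_net = 3981 − 12409 = -8428 J (the counter-clockwise enclosed area).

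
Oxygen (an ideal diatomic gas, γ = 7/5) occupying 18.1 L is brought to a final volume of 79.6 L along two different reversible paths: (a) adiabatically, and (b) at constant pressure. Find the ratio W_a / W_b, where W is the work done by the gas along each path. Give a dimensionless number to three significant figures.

Path (a) adiabatic: W = P₁V₁(1 − (V₁/V₂)^(γ−1))/(γ−1) → W_a/(P₁V₁) = 1.118.
Path (b) isobaric: W = P₁(V₂ − V₁) → W_b/(P₁V₁) = 3.398.
W_a / W_b = 1.118 / 3.398 = 0.3289.

W_a / W_b ≈ 0.329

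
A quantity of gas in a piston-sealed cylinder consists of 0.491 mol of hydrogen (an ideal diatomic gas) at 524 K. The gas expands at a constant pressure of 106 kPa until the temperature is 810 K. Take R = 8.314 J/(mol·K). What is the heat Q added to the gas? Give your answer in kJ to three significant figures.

Q ≈ 4.09 kJ

Isobaric: W = nRΔT = (0.491)(8.314)(286) = 1168 J.
ΔU = nCᵥΔT with Cᵥ = 5R/2: ΔU = (0.491)(20.79)(286) = 2919 J.
Q = ΔU + W = 2919 + 1168 = 4086 J.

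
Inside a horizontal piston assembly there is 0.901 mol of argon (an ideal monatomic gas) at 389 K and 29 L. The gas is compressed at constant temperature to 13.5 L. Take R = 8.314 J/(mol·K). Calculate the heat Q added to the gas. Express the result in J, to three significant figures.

Isothermal ⇒ ΔU = 0, so Q = W = nRT ln(V₂/V₁).
Q = (0.901)(8.314)(389) ln(13.5/29) = 2914 × -0.7646 = -2228 J.

Q ≈ -2230 J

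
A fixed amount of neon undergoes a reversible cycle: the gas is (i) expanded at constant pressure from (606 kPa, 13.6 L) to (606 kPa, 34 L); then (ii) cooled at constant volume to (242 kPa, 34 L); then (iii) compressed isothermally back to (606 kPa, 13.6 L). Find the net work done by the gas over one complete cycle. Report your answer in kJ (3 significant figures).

W_net ≈ 4.82 kJ

Leg (i): W = PΔV = (606)(34 − 13.6) = 12362 J.
Leg (ii): W = 0.
Leg (iii): W = PᵢVᵢ ln(V_f/Vᵢ) = (8228) ln(13.6/34) = -7539 J.
W_net = 12362 − 7539 = 4823 J.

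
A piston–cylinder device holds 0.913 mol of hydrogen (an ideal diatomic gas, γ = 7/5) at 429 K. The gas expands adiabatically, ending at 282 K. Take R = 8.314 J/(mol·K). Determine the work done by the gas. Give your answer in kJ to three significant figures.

W ≈ 2.79 kJ

Adiabatic ⇒ Q = 0, so W_by = −ΔU = nCᵥ(T₁ − T₂).
Cᵥ = 5R/2 = 20.79 J/(mol·K).
W = (0.913)(20.79)(429 − 282) = 2790 J.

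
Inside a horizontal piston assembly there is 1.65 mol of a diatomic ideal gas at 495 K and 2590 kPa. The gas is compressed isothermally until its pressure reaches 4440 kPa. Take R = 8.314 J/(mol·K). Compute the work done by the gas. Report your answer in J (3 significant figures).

W ≈ -3660 J

Isothermal process: W = nRT ln(V₂/V₁) = nRT ln(P₁/P₂).
W = (1.65)(8.314)(495) × ln(2590/4440)
  = 6790 × ln(0.5833) = 6790 × -0.539
W_by_gas = -3660 J.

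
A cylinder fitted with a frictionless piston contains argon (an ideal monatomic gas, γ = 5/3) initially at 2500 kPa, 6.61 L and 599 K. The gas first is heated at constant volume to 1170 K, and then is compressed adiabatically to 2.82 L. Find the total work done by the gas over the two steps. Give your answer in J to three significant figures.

W_total ≈ -37000 J

Step 1 (isochoric): W = 0 (constant volume).
After step 1: P = 4883 kPa (V unchanged).
Step 2 (adiabatic): W = (P₁V₁ − P₂V₂)/(γ−1) = (32278 − 56955)/0.667 = -37017 J.
W_total = 0 − 37017 = -37017 J.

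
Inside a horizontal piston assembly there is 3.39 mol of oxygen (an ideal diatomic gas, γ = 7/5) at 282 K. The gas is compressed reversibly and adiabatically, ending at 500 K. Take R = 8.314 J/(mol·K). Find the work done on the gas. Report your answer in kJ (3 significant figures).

Adiabatic ⇒ Q = 0, so W_by = −ΔU = nCᵥ(T₁ − T₂).
Cᵥ = 5R/2 = 20.79 J/(mol·K).
W = (3.39)(20.79)(282 − 500) = -15361 J.
Work on gas = −W_by = 15361 J.

W ≈ 15.4 kJ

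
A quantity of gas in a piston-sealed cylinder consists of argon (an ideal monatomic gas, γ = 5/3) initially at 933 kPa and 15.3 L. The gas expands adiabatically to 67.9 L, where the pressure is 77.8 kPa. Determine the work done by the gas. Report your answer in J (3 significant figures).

W ≈ 13500 J

Adiabatic: W = (P₁V₁ − P₂V₂)/(γ − 1) with γ = 5/3.
P₁V₁ = 14275 J, P₂V₂ = 5283 J.
W = (14275 − 5283) / 0.6667 = 13488 J.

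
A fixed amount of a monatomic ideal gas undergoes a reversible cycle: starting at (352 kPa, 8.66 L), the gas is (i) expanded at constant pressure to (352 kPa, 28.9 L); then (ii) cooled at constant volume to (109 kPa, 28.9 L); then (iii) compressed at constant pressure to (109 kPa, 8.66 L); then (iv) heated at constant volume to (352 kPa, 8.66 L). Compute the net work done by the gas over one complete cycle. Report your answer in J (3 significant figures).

Constant-volume legs do no work.
W(i) = (352)(28.9 − 8.66) = 7124 J; W(iii) = (109)(8.66 − 28.9) = -2206 J.
W_net = 7124 − 2206 = 4918 J (the clockwise enclosed area).

W_net ≈ 4920 J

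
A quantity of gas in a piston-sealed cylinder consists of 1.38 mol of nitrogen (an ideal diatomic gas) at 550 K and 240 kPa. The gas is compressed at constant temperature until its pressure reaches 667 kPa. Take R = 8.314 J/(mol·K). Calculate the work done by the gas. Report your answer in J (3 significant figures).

W ≈ -6450 J

Isothermal process: W = nRT ln(V₂/V₁) = nRT ln(P₁/P₂).
W = (1.38)(8.314)(550) × ln(240/667)
  = 6310 × ln(0.3598) = 6310 × -1.022
W_by_gas = -6450 J.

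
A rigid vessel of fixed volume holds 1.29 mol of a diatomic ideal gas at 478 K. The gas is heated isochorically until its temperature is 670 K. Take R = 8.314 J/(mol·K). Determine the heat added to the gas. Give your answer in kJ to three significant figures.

Constant volume ⇒ W = 0, so Q = ΔU = nCᵥΔT with Cᵥ = 5R/2 = 20.79 J/(mol·K).
ΔU = (1.29)(20.79)(670 − 478) = 5148 J.

Q ≈ 5.15 kJ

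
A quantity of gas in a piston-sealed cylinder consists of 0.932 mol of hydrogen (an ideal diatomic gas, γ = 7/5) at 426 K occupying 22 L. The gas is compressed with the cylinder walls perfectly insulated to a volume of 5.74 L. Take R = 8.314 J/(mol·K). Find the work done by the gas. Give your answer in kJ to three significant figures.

Adiabatic: TV^(γ−1) = const with γ = 7/5.
T₂ = T₁ (V₁/V₂)^(γ−1) = 426 × (22/5.74)^0.4 = 426 × 1.712 = 729.1 K.
W_by = nCᵥ(T₁ − T₂) = (0.932)(20.79)(426 − 729.1) = -5872 J.

W ≈ -5.87 kJ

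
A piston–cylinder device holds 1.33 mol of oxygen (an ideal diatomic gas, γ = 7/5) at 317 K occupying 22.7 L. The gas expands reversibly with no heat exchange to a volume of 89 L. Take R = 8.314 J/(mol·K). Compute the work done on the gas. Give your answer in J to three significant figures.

Adiabatic: TV^(γ−1) = const with γ = 7/5.
T₂ = T₁ (V₁/V₂)^(γ−1) = 317 × (22.7/89)^0.4 = 317 × 0.579 = 183.5 K.
W_by = nCᵥ(T₁ − T₂) = (1.33)(20.79)(317 − 183.5) = 3690 J.
Work on gas = −W_by = -3690 J.

W ≈ -3690 J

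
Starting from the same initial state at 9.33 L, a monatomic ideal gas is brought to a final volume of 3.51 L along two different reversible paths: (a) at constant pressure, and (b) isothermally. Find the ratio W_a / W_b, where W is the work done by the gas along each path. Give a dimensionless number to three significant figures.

Path (a) isobaric: W = P₁(V₂ − V₁) → W_a/(P₁V₁) = -0.6238.
Path (b) isothermal: W = P₁V₁ ln(V₂/V₁) → W_b/(P₁V₁) = -0.9776.
W_a / W_b = -0.6238 / -0.9776 = 0.6381.

W_a / W_b ≈ 0.638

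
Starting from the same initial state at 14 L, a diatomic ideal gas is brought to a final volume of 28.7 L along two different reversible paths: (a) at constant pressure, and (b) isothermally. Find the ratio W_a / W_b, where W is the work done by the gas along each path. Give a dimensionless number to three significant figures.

Path (a) isobaric: W = P₁(V₂ − V₁) → W_a/(P₁V₁) = 1.05.
Path (b) isothermal: W = P₁V₁ ln(V₂/V₁) → W_b/(P₁V₁) = 0.7178.
W_a / W_b = 1.05 / 0.7178 = 1.463.

W_a / W_b ≈ 1.46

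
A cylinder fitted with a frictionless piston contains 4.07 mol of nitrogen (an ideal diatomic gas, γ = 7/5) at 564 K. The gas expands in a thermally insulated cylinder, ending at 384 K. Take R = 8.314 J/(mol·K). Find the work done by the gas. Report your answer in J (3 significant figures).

W ≈ 15200 J

Adiabatic ⇒ Q = 0, so W_by = −ΔU = nCᵥ(T₁ − T₂).
Cᵥ = 5R/2 = 20.79 J/(mol·K).
W = (4.07)(20.79)(564 − 384) = 15227 J.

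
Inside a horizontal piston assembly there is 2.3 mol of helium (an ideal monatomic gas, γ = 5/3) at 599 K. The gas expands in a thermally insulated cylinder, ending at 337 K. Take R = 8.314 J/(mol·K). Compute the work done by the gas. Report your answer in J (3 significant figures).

Adiabatic ⇒ Q = 0, so W_by = −ΔU = nCᵥ(T₁ − T₂).
Cᵥ = 3R/2 = 12.47 J/(mol·K).
W = (2.3)(12.47)(599 − 337) = 7515 J.

W ≈ 7520 J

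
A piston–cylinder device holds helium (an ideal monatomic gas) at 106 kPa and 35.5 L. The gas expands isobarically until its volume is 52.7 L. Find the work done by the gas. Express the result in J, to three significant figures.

Isobaric: W = P ΔV.
W = (106 kPa)(52.7 − 35.5 L) = (106)(17.2) = 1823 J.

W ≈ 1820 J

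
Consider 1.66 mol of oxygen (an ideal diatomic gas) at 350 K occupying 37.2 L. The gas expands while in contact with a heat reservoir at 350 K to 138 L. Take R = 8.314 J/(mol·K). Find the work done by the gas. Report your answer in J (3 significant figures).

Isothermal: W = nRT ln(V₂/V₁).
W = (1.66)(8.314)(350) × ln(138/37.2)
  = 4830 × 1.311
W_by_gas = 6332 J.

W ≈ 6330 J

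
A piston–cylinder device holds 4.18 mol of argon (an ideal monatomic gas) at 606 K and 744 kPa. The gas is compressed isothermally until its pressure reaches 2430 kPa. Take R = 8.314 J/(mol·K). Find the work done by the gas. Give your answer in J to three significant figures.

W ≈ -24900 J

Isothermal process: W = nRT ln(V₂/V₁) = nRT ln(P₁/P₂).
W = (4.18)(8.314)(606) × ln(744/2430)
  = 21060 × ln(0.3062) = 21060 × -1.184
W_by_gas = -24927 J.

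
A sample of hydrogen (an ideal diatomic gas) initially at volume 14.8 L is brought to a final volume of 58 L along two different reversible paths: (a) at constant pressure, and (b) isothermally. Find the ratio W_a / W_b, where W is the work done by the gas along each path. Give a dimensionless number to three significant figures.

W_a / W_b ≈ 2.14

Path (a) isobaric: W = P₁(V₂ − V₁) → W_a/(P₁V₁) = 2.919.
Path (b) isothermal: W = P₁V₁ ln(V₂/V₁) → W_b/(P₁V₁) = 1.366.
W_a / W_b = 2.919 / 1.366 = 2.137.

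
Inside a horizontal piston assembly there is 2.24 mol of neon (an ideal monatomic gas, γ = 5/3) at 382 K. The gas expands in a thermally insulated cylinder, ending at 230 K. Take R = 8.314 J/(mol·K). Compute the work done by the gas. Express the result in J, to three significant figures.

Adiabatic ⇒ Q = 0, so W_by = −ΔU = nCᵥ(T₁ − T₂).
Cᵥ = 3R/2 = 12.47 J/(mol·K).
W = (2.24)(12.47)(382 − 230) = 4246 J.

W ≈ 4250 J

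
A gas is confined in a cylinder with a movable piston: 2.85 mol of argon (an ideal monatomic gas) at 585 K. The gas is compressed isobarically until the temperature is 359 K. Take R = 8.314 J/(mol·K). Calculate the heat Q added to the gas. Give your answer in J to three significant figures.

Q ≈ -13400 J

Isobaric: W = nRΔT = (2.85)(8.314)(-226) = -5355 J.
ΔU = nCᵥΔT with Cᵥ = 3R/2: ΔU = (2.85)(12.47)(-226) = -8033 J.
Q = ΔU + W = -8033 − 5355 = -13388 J.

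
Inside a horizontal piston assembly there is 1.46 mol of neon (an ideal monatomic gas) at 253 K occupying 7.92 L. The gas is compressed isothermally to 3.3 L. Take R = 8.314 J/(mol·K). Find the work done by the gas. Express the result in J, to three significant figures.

W ≈ -2690 J

Isothermal: W = nRT ln(V₂/V₁).
W = (1.46)(8.314)(253) × ln(3.3/7.92)
  = 3071 × -0.8755
W_by_gas = -2689 J.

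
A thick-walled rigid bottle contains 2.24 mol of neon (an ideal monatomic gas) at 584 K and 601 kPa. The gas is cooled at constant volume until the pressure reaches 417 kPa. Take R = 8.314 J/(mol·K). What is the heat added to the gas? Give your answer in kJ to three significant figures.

Q ≈ -4.99 kJ

Constant volume ⇒ W = 0, so Q = ΔU = nCᵥΔT with Cᵥ = 3R/2 = 12.47 J/(mol·K).
At constant V, T₂/T₁ = P₂/P₁ ⇒ ΔT = T₁(P₂/P₁ − 1) = 584·(417/601 − 1) = -178.8 K.
ΔU = (2.24)(12.47)(-178.8) = -4995 J.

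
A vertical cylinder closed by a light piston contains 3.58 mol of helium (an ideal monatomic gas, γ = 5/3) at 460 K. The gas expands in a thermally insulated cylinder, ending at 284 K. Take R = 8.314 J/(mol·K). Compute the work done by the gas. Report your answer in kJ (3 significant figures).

W ≈ 7.86 kJ

Adiabatic ⇒ Q = 0, so W_by = −ΔU = nCᵥ(T₁ − T₂).
Cᵥ = 3R/2 = 12.47 J/(mol·K).
W = (3.58)(12.47)(460 − 284) = 7858 J.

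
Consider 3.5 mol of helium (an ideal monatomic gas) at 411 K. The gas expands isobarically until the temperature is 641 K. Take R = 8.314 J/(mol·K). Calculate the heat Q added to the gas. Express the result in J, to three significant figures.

Isobaric: W = nRΔT = (3.5)(8.314)(230) = 6693 J.
ΔU = nCᵥΔT with Cᵥ = 3R/2: ΔU = (3.5)(12.47)(230) = 10039 J.
Q = ΔU + W = 10039 + 6693 = 16732 J.

Q ≈ 16700 J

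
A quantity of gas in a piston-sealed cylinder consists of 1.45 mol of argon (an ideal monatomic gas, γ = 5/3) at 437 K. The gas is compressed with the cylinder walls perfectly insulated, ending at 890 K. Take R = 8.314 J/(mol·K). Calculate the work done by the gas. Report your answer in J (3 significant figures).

Adiabatic ⇒ Q = 0, so W_by = −ΔU = nCᵥ(T₁ − T₂).
Cᵥ = 3R/2 = 12.47 J/(mol·K).
W = (1.45)(12.47)(437 − 890) = -8192 J.

W ≈ -8190 J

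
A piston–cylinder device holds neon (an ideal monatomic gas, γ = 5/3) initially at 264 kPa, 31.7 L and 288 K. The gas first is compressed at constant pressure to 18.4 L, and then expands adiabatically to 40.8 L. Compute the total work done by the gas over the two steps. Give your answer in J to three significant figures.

Step 1 (isobaric): W = PΔV = (264 kPa)(18.4 − 31.7 L) = -3511 J.
After step 1: P = 264 kPa, V = 18.4 L, T = 167.2 K.
Step 2 (adiabatic): W = (P₁V₁ − P₂V₂)/(γ−1) = (4858 − 2857)/0.667 = 3001 J.
W_total = -3511 + 3001 = -509.8 J.

W_total ≈ -510 J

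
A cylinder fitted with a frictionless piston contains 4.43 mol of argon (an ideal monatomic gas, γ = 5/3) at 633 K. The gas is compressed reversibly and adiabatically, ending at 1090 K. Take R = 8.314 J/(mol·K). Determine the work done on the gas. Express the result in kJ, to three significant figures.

W ≈ 25.2 kJ

Adiabatic ⇒ Q = 0, so W_by = −ΔU = nCᵥ(T₁ − T₂).
Cᵥ = 3R/2 = 12.47 J/(mol·K).
W = (4.43)(12.47)(633 − 1090) = -25248 J.
Work on gas = −W_by = 25248 J.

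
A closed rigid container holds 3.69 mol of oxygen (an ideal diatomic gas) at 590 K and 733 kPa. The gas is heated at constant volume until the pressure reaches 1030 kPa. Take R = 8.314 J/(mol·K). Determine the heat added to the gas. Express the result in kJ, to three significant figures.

Constant volume ⇒ W = 0, so Q = ΔU = nCᵥΔT with Cᵥ = 5R/2 = 20.79 J/(mol·K).
At constant V, T₂/T₁ = P₂/P₁ ⇒ ΔT = T₁(P₂/P₁ − 1) = 590·(1030/733 − 1) = 239.1 K.
ΔU = (3.69)(20.79)(239.1) = 18335 J.

Q ≈ 18.3 kJ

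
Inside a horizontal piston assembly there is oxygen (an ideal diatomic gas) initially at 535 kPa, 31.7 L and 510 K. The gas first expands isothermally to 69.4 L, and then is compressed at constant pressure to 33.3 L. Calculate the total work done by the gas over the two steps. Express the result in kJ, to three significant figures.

W_total ≈ 4.47 kJ

Step 1 (isothermal): W = P₁V₁ ln(V₂/V₁) = (16960) ln(69.4/31.7) = 13289 J.
After step 1: P = 244.4 kPa, V = 69.4 L, T = 510 K.
Step 2 (isobaric): W = PΔV = (244.4 kPa)(33.3 − 69.4 L) = -8822 J.
W_total = 13289 − 8822 = 4467 J.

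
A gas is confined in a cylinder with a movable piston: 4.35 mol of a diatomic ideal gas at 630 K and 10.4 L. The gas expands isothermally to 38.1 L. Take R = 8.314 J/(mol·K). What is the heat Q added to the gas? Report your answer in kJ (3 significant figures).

Isothermal ⇒ ΔU = 0, so Q = W = nRT ln(V₂/V₁).
Q = (4.35)(8.314)(630) ln(38.1/10.4) = 22785 × 1.298 = 29584 J.

Q ≈ 29.6 kJ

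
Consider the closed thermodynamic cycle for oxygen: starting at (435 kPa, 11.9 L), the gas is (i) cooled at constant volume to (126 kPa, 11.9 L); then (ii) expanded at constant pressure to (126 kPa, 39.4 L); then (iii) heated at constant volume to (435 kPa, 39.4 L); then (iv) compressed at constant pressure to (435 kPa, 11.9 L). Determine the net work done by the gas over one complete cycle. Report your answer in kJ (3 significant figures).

W_net ≈ -8.50 kJ

Constant-volume legs do no work.
W(ii) = (126)(39.4 − 11.9) = 3465 J; W(iv) = (435)(11.9 − 39.4) = -11962 J.
W_net = 3465 − 11962 = -8498 J (the counter-clockwise enclosed area).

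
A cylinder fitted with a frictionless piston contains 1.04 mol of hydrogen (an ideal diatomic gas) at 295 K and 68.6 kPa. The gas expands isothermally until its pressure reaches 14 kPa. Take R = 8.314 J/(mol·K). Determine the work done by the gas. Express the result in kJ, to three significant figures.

W ≈ 4.05 kJ

Isothermal process: W = nRT ln(V₂/V₁) = nRT ln(P₁/P₂).
W = (1.04)(8.314)(295) × ln(68.6/14)
  = 2551 × ln(4.9) = 2551 × 1.589
W_by_gas = 4054 J.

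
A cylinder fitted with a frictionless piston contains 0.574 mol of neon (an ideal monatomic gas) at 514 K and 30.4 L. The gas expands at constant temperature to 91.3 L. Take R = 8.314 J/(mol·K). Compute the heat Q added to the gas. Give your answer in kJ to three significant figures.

Q ≈ 2.70 kJ

Isothermal ⇒ ΔU = 0, so Q = W = nRT ln(V₂/V₁).
Q = (0.574)(8.314)(514) ln(91.3/30.4) = 2453 × 1.1 = 2698 J.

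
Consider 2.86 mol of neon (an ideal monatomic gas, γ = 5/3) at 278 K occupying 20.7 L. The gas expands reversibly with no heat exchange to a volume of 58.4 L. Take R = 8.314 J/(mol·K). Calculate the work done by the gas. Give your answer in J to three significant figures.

Adiabatic: TV^(γ−1) = const with γ = 5/3.
T₂ = T₁ (V₁/V₂)^(γ−1) = 278 × (20.7/58.4)^0.667 = 278 × 0.5008 = 139.2 K.
W_by = nCᵥ(T₁ − T₂) = (2.86)(12.47)(278 − 139.2) = 4949 J.

W ≈ 4950 J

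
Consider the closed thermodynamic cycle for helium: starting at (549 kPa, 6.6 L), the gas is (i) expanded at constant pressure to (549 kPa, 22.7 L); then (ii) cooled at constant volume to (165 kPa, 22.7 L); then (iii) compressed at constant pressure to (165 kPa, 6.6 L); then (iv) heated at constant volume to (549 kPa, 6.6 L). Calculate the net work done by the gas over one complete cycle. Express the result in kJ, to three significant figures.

W_net ≈ 6.18 kJ

Constant-volume legs do no work.
W(i) = (549)(22.7 − 6.6) = 8839 J; W(iii) = (165)(6.6 − 22.7) = -2657 J.
W_net = 8839 − 2657 = 6182 J (the clockwise enclosed area).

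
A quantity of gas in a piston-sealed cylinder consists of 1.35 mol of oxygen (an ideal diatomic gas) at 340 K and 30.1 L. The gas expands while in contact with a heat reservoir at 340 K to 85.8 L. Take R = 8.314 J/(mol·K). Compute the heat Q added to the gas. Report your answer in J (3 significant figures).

Isothermal ⇒ ΔU = 0, so Q = W = nRT ln(V₂/V₁).
Q = (1.35)(8.314)(340) ln(85.8/30.1) = 3816 × 1.047 = 3997 J.

Q ≈ 4000 J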